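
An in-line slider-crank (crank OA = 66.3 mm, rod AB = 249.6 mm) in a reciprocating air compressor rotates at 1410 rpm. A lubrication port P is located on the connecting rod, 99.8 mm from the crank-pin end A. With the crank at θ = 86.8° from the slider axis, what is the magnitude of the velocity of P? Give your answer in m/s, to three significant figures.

9.84

ω = 147.7 rad/s.  Crank-pin speed |V_A| = rω = 9.7895 m/s, perpendicular to OA.
Rod angle: sinφ = −(r/L) sinθ ⇒ φ = -15.379°; ω_rod = −rω cosθ/√(L²−r²sin²θ) = -2.2707 rad/s.
V_P = V_A + ω_rod × AP, with AP = 0.0998 m along the rod.
Components: V_Px = −rω sinθ − a·ω_rod·sinφ = -9.8344 m/s;  V_Py = rω cosθ + a·ω_rod·cosφ = +0.32797 m/s.
|V_P| = √(V_Px² + V_Py²) = 9.8398 m/s.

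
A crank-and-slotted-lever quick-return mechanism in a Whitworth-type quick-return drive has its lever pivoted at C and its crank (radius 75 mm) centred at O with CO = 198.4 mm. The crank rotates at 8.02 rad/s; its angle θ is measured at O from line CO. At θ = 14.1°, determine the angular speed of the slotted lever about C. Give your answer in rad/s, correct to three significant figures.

2.18

ω = 8.02 rad/s
Crank pin A relative to C: A = (d + r cosθ, r sinθ); lever angle φ = atan2(r sinθ, d + r cosθ).
Differentiating tanφ: φ̇ = rω(d cosθ + r)/(d² + r² + 2dr cosθ).
d² + r² + 2dr cosθ = |CA|² = 0.073851 m²;  d cosθ + r = +0.26742 m.
|ω_lever| = |0.075·8.02·+0.26742| / 0.073851 = 2.1781 rad/s.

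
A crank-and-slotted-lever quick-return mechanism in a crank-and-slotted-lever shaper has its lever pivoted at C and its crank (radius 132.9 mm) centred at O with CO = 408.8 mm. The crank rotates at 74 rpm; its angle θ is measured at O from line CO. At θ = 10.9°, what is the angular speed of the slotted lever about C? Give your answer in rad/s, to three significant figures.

1.89

ω = 7.749 rad/s (from 74 rpm).
Crank pin A relative to C: A = (d + r cosθ, r sinθ); lever angle φ = atan2(r sinθ, d + r cosθ).
Differentiating tanφ: φ̇ = rω(d cosθ + r)/(d² + r² + 2dr cosθ).
d² + r² + 2dr cosθ = |CA|² = 0.291479 m²;  d cosθ + r = +0.53432 m.
|ω_lever| = |0.1329·7.749·+0.53432| / 0.291479 = 1.8879 rad/s.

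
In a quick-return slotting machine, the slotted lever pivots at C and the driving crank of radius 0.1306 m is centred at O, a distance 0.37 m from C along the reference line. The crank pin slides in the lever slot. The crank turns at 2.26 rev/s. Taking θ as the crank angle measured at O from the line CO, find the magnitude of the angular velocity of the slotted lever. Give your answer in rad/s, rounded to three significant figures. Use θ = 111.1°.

ω = 14.2 rad/s (from 2.26 rev/s).
Crank pin A relative to C: A = (d + r cosθ, r sinθ); lever angle φ = atan2(r sinθ, d + r cosθ).
Differentiating tanφ: φ̇ = rω(d cosθ + r)/(d² + r² + 2dr cosθ).
d² + r² + 2dr cosθ = |CA|² = 0.119165 m²;  d cosθ + r = -0.0025988 m.
|ω_lever| = |0.1306·14.2·-0.0025988| / 0.119165 = 0.040444 rad/s.

0.0404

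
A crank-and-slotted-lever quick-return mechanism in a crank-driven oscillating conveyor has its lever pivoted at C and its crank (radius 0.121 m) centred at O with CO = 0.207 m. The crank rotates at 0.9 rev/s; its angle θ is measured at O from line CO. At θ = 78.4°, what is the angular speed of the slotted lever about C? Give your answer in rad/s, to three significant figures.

ω = 5.655 rad/s (from 0.9 rev/s).
Crank pin A relative to C: A = (d + r cosθ, r sinθ); lever angle φ = atan2(r sinθ, d + r cosθ).
Differentiating tanφ: φ̇ = rω(d cosθ + r)/(d² + r² + 2dr cosθ).
d² + r² + 2dr cosθ = |CA|² = 0.0675628 m²;  d cosθ + r = +0.16262 m.
|ω_lever| = |0.121·5.655·+0.16262| / 0.0675628 = 1.647 rad/s.

1.65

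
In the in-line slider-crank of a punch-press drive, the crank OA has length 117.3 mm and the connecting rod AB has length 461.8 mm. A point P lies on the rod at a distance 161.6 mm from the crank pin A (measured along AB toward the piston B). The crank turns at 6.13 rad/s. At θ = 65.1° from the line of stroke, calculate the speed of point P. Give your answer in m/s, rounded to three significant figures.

0.705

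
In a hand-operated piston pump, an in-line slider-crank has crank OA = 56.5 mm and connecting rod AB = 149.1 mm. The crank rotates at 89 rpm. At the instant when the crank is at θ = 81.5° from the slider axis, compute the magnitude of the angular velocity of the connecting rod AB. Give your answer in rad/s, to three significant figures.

ω = 9.32 rad/s (converted from 89 rpm).
The rod makes angle φ with the slider axis where L sinφ = r sinθ; differentiating, L cosφ·φ̇ = r ω cosθ.
L cosφ = √(L² − r² sin²θ) = 0.13823 m.
|ω_rod| = r ω |cosθ| / √(L² − r² sin²θ) = 0.0565·9.32·0.14781/0.13823 = 0.56306 rad/s.

0.563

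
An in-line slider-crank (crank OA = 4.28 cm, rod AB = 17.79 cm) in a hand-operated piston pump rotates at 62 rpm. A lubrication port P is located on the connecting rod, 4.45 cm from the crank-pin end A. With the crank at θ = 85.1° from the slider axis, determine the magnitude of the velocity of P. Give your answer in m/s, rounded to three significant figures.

ω = 6.493 rad/s.  Crank-pin speed |V_A| = rω = 0.27788 m/s, perpendicular to OA.
Rod angle: sinφ = −(r/L) sinθ ⇒ φ = -13.869°; ω_rod = −rω cosθ/√(L²−r²sin²θ) = -0.13743 rad/s.
V_P = V_A + ω_rod × AP, with AP = 0.0445 m along the rod.
Components: V_Px = −rω sinθ − a·ω_rod·sinφ = -0.27833 m/s;  V_Py = rω cosθ + a·ω_rod·cosφ = +0.017799 m/s.
|V_P| = √(V_Px² + V_Py²) = 0.2789 m/s.

0.279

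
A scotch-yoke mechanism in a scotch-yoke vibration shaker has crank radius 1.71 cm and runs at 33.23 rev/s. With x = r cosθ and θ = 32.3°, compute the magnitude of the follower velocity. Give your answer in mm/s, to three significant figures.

1910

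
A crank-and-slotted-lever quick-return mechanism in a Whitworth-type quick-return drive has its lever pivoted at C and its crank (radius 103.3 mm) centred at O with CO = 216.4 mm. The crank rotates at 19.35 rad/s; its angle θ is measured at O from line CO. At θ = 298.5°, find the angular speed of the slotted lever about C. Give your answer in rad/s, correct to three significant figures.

5.24

ω = 19.35 rad/s
Crank pin A relative to C: A = (d + r cosθ, r sinθ); lever angle φ = atan2(r sinθ, d + r cosθ).
Differentiating tanφ: φ̇ = rω(d cosθ + r)/(d² + r² + 2dr cosθ).
d² + r² + 2dr cosθ = |CA|² = 0.0788328 m²;  d cosθ + r = +0.20656 m.
|ω_lever| = |0.1033·19.35·+0.20656| / 0.0788328 = 5.2374 rad/s.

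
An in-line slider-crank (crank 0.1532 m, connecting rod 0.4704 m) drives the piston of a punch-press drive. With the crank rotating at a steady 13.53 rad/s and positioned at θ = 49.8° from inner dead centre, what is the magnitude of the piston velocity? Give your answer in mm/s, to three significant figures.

1930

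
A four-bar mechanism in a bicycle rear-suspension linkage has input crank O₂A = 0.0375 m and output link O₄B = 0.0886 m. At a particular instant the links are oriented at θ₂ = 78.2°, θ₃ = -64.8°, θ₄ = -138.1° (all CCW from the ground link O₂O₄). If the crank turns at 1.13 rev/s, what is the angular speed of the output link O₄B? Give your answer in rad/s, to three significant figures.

1.89

ω₂ = 7.1 rad/s (from 1.13 rev/s).
Differentiating the loop-closure r₂e^{iθ₂}+r₃e^{iθ₃}=r₁+r₄e^{iθ₄} gives r₂ω₂e^{iθ₂}+r₃ω₃e^{iθ₃}=r₄ω₄e^{iθ₄}.
Eliminating the other unknown: ω₄ = r₂ω₂ sin(θ₂−θ₃) / [r₄ sin(θ₄−θ₃)].
Numerator sine = +0.60182; denominator sine = -0.95782.
Result = 0.0375·7.1·(+0.60182) / (0.0886·(-0.95782)) = -1.8881 rad/s; magnitude 1.8881 rad/s.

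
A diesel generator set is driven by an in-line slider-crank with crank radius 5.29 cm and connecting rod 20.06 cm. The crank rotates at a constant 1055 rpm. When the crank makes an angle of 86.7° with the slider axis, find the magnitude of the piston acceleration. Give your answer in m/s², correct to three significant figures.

138

ω = 2π·1055/60 = 110.5 rad/s
x(θ) = r cosθ + √(L² − r² sin²θ); with ω constant, a = ω²·d²x/dθ².
d²x/dθ² = −r cosθ − r²(cos2θ)/√u − r⁴ sin²2θ/(4u^{3/2}),  u = L² − r² sin²θ = 0.0374512 m².
Substituting r = 0.0529 m, L = 0.2006 m, θ = 86.7°: d²x/dθ² = +0.011316 m.
a = ω²·d²x/dθ² = (110.5)²·(+0.011316) = +138.12 m/s²;  |a| = 138.12 m/s².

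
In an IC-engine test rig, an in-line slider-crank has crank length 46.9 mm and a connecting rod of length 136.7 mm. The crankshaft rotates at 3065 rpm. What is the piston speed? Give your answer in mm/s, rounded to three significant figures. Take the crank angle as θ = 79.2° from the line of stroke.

ω = 2π·3065/60 = 321 rad/s
For an in-line slider-crank, x = r cosθ + √(L² − r² sin²θ), so v = −rω sinθ·[1 + r cosθ/√(L² − r² sin²θ)].
With r = 0.0469 m, L = 0.1367 m, θ = 79.2°: √(L² − r² sin²θ) = 0.1287 m.
v = −0.0469·321·0.98229·[1 + 0.0469·0.18738/0.1287] = -15.796 m/s.
|v| = 15.796 m/s = 15796 mm/s.

15800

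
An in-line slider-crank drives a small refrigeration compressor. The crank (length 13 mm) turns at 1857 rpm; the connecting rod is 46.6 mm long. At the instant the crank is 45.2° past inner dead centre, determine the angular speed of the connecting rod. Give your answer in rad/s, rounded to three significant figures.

ω = 194.5 rad/s (converted from 1857 rpm).
The rod makes angle φ with the slider axis where L sinφ = r sinθ; differentiating, L cosφ·φ̇ = r ω cosθ.
L cosφ = √(L² − r² sin²θ) = 0.045678 m.
|ω_rod| = r ω |cosθ| / √(L² − r² sin²θ) = 0.013·194.5·0.70463/0.045678 = 38.998 rad/s.

39.0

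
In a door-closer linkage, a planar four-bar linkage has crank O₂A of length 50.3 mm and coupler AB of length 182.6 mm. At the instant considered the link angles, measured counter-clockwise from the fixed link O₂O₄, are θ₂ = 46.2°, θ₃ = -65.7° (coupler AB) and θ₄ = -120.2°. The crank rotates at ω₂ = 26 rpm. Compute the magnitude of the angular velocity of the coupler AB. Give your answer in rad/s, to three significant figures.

ω₂ = 2.723 rad/s (from 26 rpm).
Differentiating the loop-closure r₂e^{iθ₂}+r₃e^{iθ₃}=r₁+r₄e^{iθ₄} gives r₂ω₂e^{iθ₂}+r₃ω₃e^{iθ₃}=r₄ω₄e^{iθ₄}.
Eliminating the other unknown: ω₃ = r₂ω₂ sin(θ₄−θ₂) / [r₃ sin(θ₃−θ₄)].
Numerator sine = -0.23514; denominator sine = +0.81412.
Result = 0.0503·2.723·(-0.23514) / (0.1826·(+0.81412)) = -0.21663 rad/s; magnitude 0.21663 rad/s.

0.217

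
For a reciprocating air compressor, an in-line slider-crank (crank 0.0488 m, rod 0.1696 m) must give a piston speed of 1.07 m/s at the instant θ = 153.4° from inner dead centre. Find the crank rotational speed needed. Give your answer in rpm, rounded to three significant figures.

631

For an in-line slider-crank, |v_piston| = rω|sinθ|·[1 + r cosθ/√(L² − r² sin²θ)].
With r = 0.0488 m, L = 0.1696 m, θ = 153.4°: the bracketed kinematic factor |dx/dθ| = 0.016182 m.
ω = v/|dx/dθ| = 1.07/0.016182 = 66.124 rad/s.
N = 60ω/(2π) = 631.44 rpm.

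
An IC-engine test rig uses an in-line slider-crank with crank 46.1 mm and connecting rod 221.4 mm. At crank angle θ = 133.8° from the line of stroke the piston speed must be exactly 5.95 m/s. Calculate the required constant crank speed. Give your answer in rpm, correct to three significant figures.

2000

For an in-line slider-crank, |v_piston| = rω|sinθ|·[1 + r cosθ/√(L² − r² sin²θ)].
With r = 0.0461 m, L = 0.2214 m, θ = 133.8°: the bracketed kinematic factor |dx/dθ| = 0.028423 m.
ω = v/|dx/dθ| = 5.95/0.028423 = 209.34 rad/s.
N = 60ω/(2π) = 1999 rpm.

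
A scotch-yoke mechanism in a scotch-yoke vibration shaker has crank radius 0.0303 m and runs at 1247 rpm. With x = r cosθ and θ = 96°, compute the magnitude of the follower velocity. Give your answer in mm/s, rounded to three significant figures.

3940

ω = 130.6 rad/s (from 1247 rpm).
x = r cosθ ⇒ ẋ = −rω sinθ.
|v| = rω|sinθ| = 0.0303·130.6·|sin 96°| = 3.9351 m/s = 3935.1 mm/s.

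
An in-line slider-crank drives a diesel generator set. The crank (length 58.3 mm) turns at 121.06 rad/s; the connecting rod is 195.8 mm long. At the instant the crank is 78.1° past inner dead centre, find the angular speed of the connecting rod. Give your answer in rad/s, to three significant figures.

7.77

ω = 121.1 rad/s
The rod makes angle φ with the slider axis where L sinφ = r sinθ; differentiating, L cosφ·φ̇ = r ω cosθ.
L cosφ = √(L² − r² sin²θ) = 0.18731 m.
|ω_rod| = r ω |cosθ| / √(L² − r² sin²θ) = 0.0583·121.1·0.20620/0.18731 = 7.7699 rad/s.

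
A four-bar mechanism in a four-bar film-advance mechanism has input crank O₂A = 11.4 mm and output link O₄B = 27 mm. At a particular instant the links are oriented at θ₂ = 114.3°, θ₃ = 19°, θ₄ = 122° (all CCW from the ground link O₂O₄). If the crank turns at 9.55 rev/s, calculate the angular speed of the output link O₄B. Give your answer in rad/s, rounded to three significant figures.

ω₂ = 60 rad/s (from 9.55 rev/s).
Differentiating the loop-closure r₂e^{iθ₂}+r₃e^{iθ₃}=r₁+r₄e^{iθ₄} gives r₂ω₂e^{iθ₂}+r₃ω₃e^{iθ₃}=r₄ω₄e^{iθ₄}.
Eliminating the other unknown: ω₄ = r₂ω₂ sin(θ₂−θ₃) / [r₄ sin(θ₄−θ₃)].
Numerator sine = +0.99572; denominator sine = +0.97437.
Result = 0.0114·60·(+0.99572) / (0.027·(+0.97437)) = +25.89 rad/s; magnitude 25.89 rad/s.

25.9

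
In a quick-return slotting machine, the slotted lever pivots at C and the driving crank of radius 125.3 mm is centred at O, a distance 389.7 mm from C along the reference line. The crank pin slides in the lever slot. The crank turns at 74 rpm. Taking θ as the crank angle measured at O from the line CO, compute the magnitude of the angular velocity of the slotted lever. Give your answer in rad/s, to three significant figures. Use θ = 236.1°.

ω = 7.749 rad/s (from 74 rpm).
Crank pin A relative to C: A = (d + r cosθ, r sinθ); lever angle φ = atan2(r sinθ, d + r cosθ).
Differentiating tanφ: φ̇ = rω(d cosθ + r)/(d² + r² + 2dr cosθ).
d² + r² + 2dr cosθ = |CA|² = 0.113097 m²;  d cosθ + r = -0.092053 m.
|ω_lever| = |0.1253·7.749·-0.092053| / 0.113097 = 0.79031 rad/s.

0.790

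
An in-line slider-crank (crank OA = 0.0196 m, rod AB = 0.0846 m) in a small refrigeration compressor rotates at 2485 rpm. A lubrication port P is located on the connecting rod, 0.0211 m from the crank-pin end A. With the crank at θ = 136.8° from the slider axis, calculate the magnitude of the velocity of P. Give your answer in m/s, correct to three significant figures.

ω = 260.2 rad/s.  Crank-pin speed |V_A| = rω = 5.1005 m/s, perpendicular to OA.
Rod angle: sinφ = −(r/L) sinθ ⇒ φ = -9.125°; ω_rod = −rω cosθ/√(L²−r²sin²θ) = +44.512 rad/s.
V_P = V_A + ω_rod × AP, with AP = 0.0211 m along the rod.
Components: V_Px = −rω sinθ − a·ω_rod·sinφ = -3.3426 m/s;  V_Py = rω cosθ + a·ω_rod·cosφ = -2.7908 m/s.
|V_P| = √(V_Px² + V_Py²) = 4.3544 m/s.

4.35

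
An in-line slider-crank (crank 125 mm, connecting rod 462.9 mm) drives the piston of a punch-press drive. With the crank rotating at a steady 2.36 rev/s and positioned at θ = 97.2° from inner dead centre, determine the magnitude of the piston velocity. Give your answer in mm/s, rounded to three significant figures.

ω = 2π·2.36 = 14.83 rad/s
For an in-line slider-crank, x = r cosθ + √(L² − r² sin²θ), so v = −rω sinθ·[1 + r cosθ/√(L² − r² sin²θ)].
With r = 0.125 m, L = 0.4629 m, θ = 97.2°: √(L² − r² sin²θ) = 0.44598 m.
v = −0.125·14.83·0.99211·[1 + 0.125·-0.12533/0.44598] = -1.7743 m/s.
|v| = 1.7743 m/s = 1774.3 mm/s.

1770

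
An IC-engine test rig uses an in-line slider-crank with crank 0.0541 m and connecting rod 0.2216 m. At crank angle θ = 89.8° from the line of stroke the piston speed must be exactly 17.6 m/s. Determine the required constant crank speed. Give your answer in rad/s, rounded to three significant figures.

For an in-line slider-crank, |v_piston| = rω|sinθ|·[1 + r cosθ/√(L² − r² sin²θ)].
With r = 0.0541 m, L = 0.2216 m, θ = 89.8°: the bracketed kinematic factor |dx/dθ| = 0.054147 m.
ω = v/|dx/dθ| = 17.6/0.054147 = 325.04 rad/s.

325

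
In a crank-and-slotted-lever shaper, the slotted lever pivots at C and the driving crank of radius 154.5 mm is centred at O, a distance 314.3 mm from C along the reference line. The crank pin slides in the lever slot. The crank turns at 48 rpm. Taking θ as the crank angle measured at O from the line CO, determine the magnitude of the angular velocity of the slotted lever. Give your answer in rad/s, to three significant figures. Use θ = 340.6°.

ω = 5.027 rad/s (from 48 rpm).
Crank pin A relative to C: A = (d + r cosθ, r sinθ); lever angle φ = atan2(r sinθ, d + r cosθ).
Differentiating tanφ: φ̇ = rω(d cosθ + r)/(d² + r² + 2dr cosθ).
d² + r² + 2dr cosθ = |CA|² = 0.214259 m²;  d cosθ + r = +0.45095 m.
|ω_lever| = |0.1545·5.027·+0.45095| / 0.214259 = 1.6345 rad/s.

1.63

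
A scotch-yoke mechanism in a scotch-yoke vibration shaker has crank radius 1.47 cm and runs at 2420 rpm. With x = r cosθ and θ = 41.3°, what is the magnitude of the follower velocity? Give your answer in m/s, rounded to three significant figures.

2.46

ω = 253.4 rad/s (from 2420 rpm).
x = r cosθ ⇒ ẋ = −rω sinθ.
|v| = rω|sinθ| = 0.0147·253.4·|sin 41.3°| = 2.4587 m/s.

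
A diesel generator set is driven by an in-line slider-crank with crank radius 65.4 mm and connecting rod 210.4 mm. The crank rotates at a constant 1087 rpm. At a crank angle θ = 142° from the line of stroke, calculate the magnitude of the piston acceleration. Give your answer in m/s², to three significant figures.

597

ω = 2π·1087/60 = 113.8 rad/s
x(θ) = r cosθ + √(L² − r² sin²θ); with ω constant, a = ω²·d²x/dθ².
d²x/dθ² = −r cosθ − r²(cos2θ)/√u − r⁴ sin²2θ/(4u^{3/2}),  u = L² − r² sin²θ = 0.0426469 m².
Substituting r = 0.0654 m, L = 0.2104 m, θ = 142°: d²x/dθ² = +0.046036 m.
a = ω²·d²x/dθ² = (113.8)²·(+0.046036) = +596.51 m/s²;  |a| = 596.51 m/s².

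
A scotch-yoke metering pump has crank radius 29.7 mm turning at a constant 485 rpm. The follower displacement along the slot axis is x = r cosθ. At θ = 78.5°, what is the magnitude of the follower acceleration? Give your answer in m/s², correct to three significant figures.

15.3

ω = 50.79 rad/s (from 485 rpm).
x = r cosθ ⇒ ẍ = −rω² cosθ (ω constant).
|a| = rω²|cosθ| = 0.0297·(50.79)²·|cos 78.5°| = 15.274 m/s².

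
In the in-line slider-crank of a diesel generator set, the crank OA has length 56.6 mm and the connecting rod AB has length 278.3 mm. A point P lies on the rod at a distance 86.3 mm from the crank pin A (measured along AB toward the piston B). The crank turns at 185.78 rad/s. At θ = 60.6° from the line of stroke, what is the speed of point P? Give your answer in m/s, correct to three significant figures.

10.1

ω = 185.8 rad/s.  Crank-pin speed |V_A| = rω = 10.515 m/s, perpendicular to OA.
Rod angle: sinφ = −(r/L) sinθ ⇒ φ = -10.206°; ω_rod = −rω cosθ/√(L²−r²sin²θ) = -18.846 rad/s.
V_P = V_A + ω_rod × AP, with AP = 0.0863 m along the rod.
Components: V_Px = −rω sinθ − a·ω_rod·sinφ = -9.4491 m/s;  V_Py = rω cosθ + a·ω_rod·cosφ = +3.5612 m/s.
|V_P| = √(V_Px² + V_Py²) = 10.098 m/s.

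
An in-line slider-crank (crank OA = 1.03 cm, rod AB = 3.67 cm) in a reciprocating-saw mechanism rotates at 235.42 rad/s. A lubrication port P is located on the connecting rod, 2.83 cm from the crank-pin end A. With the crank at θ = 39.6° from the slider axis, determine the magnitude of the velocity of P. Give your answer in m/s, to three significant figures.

ω = 235.4 rad/s.  Crank-pin speed |V_A| = rω = 2.4248 m/s, perpendicular to OA.
Rod angle: sinφ = −(r/L) sinθ ⇒ φ = -10.305°; ω_rod = −rω cosθ/√(L²−r²sin²θ) = -51.744 rad/s.
V_P = V_A + ω_rod × AP, with AP = 0.0283 m along the rod.
Components: V_Px = −rω sinθ − a·ω_rod·sinφ = -1.8076 m/s;  V_Py = rω cosθ + a·ω_rod·cosφ = +0.42764 m/s.
|V_P| = √(V_Px² + V_Py²) = 1.8575 m/s.

1.86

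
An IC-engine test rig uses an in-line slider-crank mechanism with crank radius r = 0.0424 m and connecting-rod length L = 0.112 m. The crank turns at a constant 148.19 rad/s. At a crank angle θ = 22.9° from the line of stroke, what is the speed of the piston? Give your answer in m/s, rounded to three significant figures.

ω = 148.2 rad/s
For an in-line slider-crank, x = r cosθ + √(L² − r² sin²θ), so v = −rω sinθ·[1 + r cosθ/√(L² − r² sin²θ)].
With r = 0.0424 m, L = 0.112 m, θ = 22.9°: √(L² − r² sin²θ) = 0.11078 m.
v = −0.0424·148.2·0.38912·[1 + 0.0424·0.92119/0.11078] = -3.307 m/s.
|v| = 3.307 m/s.

3.31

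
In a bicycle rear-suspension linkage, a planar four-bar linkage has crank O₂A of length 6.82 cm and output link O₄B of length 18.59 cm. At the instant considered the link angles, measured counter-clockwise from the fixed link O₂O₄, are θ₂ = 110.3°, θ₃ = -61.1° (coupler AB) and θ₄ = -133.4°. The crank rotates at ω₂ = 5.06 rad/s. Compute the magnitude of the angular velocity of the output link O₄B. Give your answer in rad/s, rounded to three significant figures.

ω₂ = 5.06 rad/s
Differentiating the loop-closure r₂e^{iθ₂}+r₃e^{iθ₃}=r₁+r₄e^{iθ₄} gives r₂ω₂e^{iθ₂}+r₃ω₃e^{iθ₃}=r₄ω₄e^{iθ₄}.
Eliminating the other unknown: ω₄ = r₂ω₂ sin(θ₂−θ₃) / [r₄ sin(θ₄−θ₃)].
Numerator sine = +0.14954; denominator sine = -0.95266.
Result = 0.0682·5.06·(+0.14954) / (0.1859·(-0.95266)) = -0.29138 rad/s; magnitude 0.29138 rad/s.

0.291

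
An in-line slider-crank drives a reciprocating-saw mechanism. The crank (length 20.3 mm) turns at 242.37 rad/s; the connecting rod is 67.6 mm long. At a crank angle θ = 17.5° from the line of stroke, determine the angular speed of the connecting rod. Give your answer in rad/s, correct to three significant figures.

ω = 242.4 rad/s
The rod makes angle φ with the slider axis where L sinφ = r sinθ; differentiating, L cosφ·φ̇ = r ω cosθ.
L cosφ = √(L² − r² sin²θ) = 0.067324 m.
|ω_rod| = r ω |cosθ| / √(L² − r² sin²θ) = 0.0203·242.4·0.95372/0.067324 = 69.699 rad/s.

69.7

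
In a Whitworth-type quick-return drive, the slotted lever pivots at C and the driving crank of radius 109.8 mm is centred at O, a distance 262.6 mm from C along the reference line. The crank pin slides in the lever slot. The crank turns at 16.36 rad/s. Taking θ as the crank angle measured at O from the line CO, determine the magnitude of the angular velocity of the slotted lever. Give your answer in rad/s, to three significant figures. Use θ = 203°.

8.48

ω = 16.36 rad/s
Crank pin A relative to C: A = (d + r cosθ, r sinθ); lever angle φ = atan2(r sinθ, d + r cosθ).
Differentiating tanφ: φ̇ = rω(d cosθ + r)/(d² + r² + 2dr cosθ).
d² + r² + 2dr cosθ = |CA|² = 0.0279321 m²;  d cosθ + r = -0.13192 m.
|ω_lever| = |0.1098·16.36·-0.13192| / 0.0279321 = 8.4841 rad/s.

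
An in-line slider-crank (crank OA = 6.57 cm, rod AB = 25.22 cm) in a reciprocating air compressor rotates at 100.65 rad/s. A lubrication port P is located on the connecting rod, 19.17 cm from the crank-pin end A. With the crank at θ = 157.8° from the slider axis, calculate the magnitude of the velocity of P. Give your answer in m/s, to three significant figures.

2.51

ω = 100.7 rad/s.  Crank-pin speed |V_A| = rω = 6.6127 m/s, perpendicular to OA.
Rod angle: sinφ = −(r/L) sinθ ⇒ φ = -5.649°; ω_rod = −rω cosθ/√(L²−r²sin²θ) = +24.395 rad/s.
V_P = V_A + ω_rod × AP, with AP = 0.1917 m along the rod.
Components: V_Px = −rω sinθ − a·ω_rod·sinφ = -2.0382 m/s;  V_Py = rω cosθ + a·ω_rod·cosφ = -1.4687 m/s.
|V_P| = √(V_Px² + V_Py²) = 2.5123 m/s.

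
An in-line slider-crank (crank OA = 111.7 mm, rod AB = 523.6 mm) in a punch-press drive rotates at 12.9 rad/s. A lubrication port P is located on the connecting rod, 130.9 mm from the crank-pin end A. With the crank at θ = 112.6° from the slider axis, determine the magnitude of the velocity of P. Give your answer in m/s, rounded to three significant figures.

1.37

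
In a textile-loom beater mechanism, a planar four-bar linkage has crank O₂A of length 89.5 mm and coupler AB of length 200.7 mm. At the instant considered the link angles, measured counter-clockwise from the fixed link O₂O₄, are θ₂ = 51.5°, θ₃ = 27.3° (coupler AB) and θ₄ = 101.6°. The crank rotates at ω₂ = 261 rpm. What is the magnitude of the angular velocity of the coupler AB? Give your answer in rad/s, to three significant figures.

9.71

ω₂ = 27.33 rad/s (from 261 rpm).
Differentiating the loop-closure r₂e^{iθ₂}+r₃e^{iθ₃}=r₁+r₄e^{iθ₄} gives r₂ω₂e^{iθ₂}+r₃ω₃e^{iθ₃}=r₄ω₄e^{iθ₄}.
Eliminating the other unknown: ω₃ = r₂ω₂ sin(θ₄−θ₂) / [r₃ sin(θ₃−θ₄)].
Numerator sine = +0.76717; denominator sine = -0.96269.
Result = 0.0895·27.33·(+0.76717) / (0.2007·(-0.96269)) = -9.7128 rad/s; magnitude 9.7128 rad/s.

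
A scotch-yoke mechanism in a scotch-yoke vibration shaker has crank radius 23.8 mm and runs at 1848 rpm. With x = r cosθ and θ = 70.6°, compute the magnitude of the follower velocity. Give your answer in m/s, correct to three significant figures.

ω = 193.5 rad/s (from 1848 rpm).
x = r cosθ ⇒ ẋ = −rω sinθ.
|v| = rω|sinθ| = 0.0238·193.5·|sin 70.6°| = 4.3443 m/s.

4.34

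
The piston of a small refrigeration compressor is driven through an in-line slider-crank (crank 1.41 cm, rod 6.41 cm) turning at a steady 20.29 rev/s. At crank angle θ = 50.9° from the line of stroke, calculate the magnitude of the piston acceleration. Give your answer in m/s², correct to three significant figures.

135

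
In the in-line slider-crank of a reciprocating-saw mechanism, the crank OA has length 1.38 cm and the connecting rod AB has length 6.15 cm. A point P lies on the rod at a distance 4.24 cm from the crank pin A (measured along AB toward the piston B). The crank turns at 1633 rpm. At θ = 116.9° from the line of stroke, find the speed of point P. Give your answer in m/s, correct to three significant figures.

ω = 171 rad/s.  Crank-pin speed |V_A| = rω = 2.3599 m/s, perpendicular to OA.
Rod angle: sinφ = −(r/L) sinθ ⇒ φ = -11.543°; ω_rod = −rω cosθ/√(L²−r²sin²θ) = +17.719 rad/s.
V_P = V_A + ω_rod × AP, with AP = 0.0424 m along the rod.
Components: V_Px = −rω sinθ − a·ω_rod·sinφ = -1.9542 m/s;  V_Py = rω cosθ + a·ω_rod·cosφ = -0.3316 m/s.
|V_P| = √(V_Px² + V_Py²) = 1.9821 m/s.

1.98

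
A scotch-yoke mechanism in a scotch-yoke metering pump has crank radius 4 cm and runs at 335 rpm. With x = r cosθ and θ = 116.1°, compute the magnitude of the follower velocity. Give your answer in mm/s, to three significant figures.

ω = 35.08 rad/s (from 335 rpm).
x = r cosθ ⇒ ẋ = −rω sinθ.
|v| = rω|sinθ| = 0.04·35.08·|sin 116.1°| = 1.2602 m/s = 1260.2 mm/s.

1260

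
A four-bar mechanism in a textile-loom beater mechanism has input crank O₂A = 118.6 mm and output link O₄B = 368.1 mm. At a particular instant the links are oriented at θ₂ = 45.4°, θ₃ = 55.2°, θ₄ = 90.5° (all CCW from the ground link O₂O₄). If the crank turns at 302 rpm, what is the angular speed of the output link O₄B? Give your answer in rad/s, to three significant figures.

3.00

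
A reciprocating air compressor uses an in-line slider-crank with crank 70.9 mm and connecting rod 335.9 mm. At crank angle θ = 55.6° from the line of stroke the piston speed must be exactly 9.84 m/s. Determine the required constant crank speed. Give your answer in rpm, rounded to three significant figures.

1430

For an in-line slider-crank, |v_piston| = rω|sinθ|·[1 + r cosθ/√(L² − r² sin²θ)].
With r = 0.0709 m, L = 0.3359 m, θ = 55.6°: the bracketed kinematic factor |dx/dθ| = 0.065585 m.
ω = v/|dx/dθ| = 9.84/0.065585 = 150.03 rad/s.
N = 60ω/(2π) = 1432.7 rpm.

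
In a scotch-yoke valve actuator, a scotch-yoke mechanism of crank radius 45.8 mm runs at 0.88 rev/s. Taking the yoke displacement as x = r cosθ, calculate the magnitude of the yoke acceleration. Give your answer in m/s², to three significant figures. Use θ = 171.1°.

ω = 5.529 rad/s (from 0.88 rev/s).
x = r cosθ ⇒ ẍ = −rω² cosθ (ω constant).
|a| = rω²|cosθ| = 0.0458·(5.529)²·|cos 171.1°| = 1.3833 m/s².

1.38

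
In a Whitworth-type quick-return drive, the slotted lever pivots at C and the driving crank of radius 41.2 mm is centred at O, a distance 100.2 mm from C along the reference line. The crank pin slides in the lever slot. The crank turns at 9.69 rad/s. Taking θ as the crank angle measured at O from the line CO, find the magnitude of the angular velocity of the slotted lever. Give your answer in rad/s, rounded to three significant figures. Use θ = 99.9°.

0.928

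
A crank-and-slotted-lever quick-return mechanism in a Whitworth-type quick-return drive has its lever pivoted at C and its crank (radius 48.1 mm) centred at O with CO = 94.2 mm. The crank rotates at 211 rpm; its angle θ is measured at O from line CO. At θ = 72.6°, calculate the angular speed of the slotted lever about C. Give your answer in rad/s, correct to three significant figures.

5.83

ω = 22.1 rad/s (from 211 rpm).
Crank pin A relative to C: A = (d + r cosθ, r sinθ); lever angle φ = atan2(r sinθ, d + r cosθ).
Differentiating tanφ: φ̇ = rω(d cosθ + r)/(d² + r² + 2dr cosθ).
d² + r² + 2dr cosθ = |CA|² = 0.0138972 m²;  d cosθ + r = +0.07627 m.
|ω_lever| = |0.0481·22.1·+0.07627| / 0.0138972 = 5.8329 rad/s.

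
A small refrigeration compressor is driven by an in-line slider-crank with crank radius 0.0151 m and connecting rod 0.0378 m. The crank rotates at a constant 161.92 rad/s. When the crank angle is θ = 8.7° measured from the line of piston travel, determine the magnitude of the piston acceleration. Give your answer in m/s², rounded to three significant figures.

ω = 161.9 rad/s
x(θ) = r cosθ + √(L² − r² sin²θ); with ω constant, a = ω²·d²x/dθ².
d²x/dθ² = −r cosθ − r²(cos2θ)/√u − r⁴ sin²2θ/(4u^{3/2}),  u = L² − r² sin²θ = 0.00142362 m².
Substituting r = 0.0151 m, L = 0.0378 m, θ = 8.7°: d²x/dθ² = -0.020714 m.
a = ω²·d²x/dθ² = (161.9)²·(-0.020714) = -543.09 m/s²;  |a| = 543.09 m/s².

543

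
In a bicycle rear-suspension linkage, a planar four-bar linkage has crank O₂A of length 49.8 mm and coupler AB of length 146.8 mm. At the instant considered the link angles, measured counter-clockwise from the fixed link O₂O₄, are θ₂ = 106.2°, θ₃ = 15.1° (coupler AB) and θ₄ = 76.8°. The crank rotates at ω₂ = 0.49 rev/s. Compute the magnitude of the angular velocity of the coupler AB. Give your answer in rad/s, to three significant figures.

ω₂ = 3.079 rad/s (from 0.49 rev/s).
Differentiating the loop-closure r₂e^{iθ₂}+r₃e^{iθ₃}=r₁+r₄e^{iθ₄} gives r₂ω₂e^{iθ₂}+r₃ω₃e^{iθ₃}=r₄ω₄e^{iθ₄}.
Eliminating the other unknown: ω₃ = r₂ω₂ sin(θ₄−θ₂) / [r₃ sin(θ₃−θ₄)].
Numerator sine = -0.49090; denominator sine = -0.88048.
Result = 0.0498·3.079·(-0.49090) / (0.1468·(-0.88048)) = +0.58231 rad/s; magnitude 0.58231 rad/s.

0.582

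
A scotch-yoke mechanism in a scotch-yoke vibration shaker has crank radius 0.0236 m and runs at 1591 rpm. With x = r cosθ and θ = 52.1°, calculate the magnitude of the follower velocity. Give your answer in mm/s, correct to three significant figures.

ω = 166.6 rad/s (from 1591 rpm).
x = r cosθ ⇒ ẋ = −rω sinθ.
|v| = rω|sinθ| = 0.0236·166.6·|sin 52.1°| = 3.1027 m/s = 3102.7 mm/s.

3100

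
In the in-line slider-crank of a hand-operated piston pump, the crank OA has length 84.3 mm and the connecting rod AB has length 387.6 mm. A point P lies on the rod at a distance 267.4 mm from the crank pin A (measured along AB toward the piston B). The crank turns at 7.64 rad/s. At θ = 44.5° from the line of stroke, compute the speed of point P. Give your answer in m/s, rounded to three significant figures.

0.520

ω = 7.64 rad/s.  Crank-pin speed |V_A| = rω = 0.64405 m/s, perpendicular to OA.
Rod angle: sinφ = −(r/L) sinθ ⇒ φ = -8.768°; ω_rod = −rω cosθ/√(L²−r²sin²θ) = -1.1992 rad/s.
V_P = V_A + ω_rod × AP, with AP = 0.2674 m along the rod.
Components: V_Px = −rω sinθ − a·ω_rod·sinφ = -0.5003 m/s;  V_Py = rω cosθ + a·ω_rod·cosφ = +0.14246 m/s.
|V_P| = √(V_Px² + V_Py²) = 0.52019 m/s.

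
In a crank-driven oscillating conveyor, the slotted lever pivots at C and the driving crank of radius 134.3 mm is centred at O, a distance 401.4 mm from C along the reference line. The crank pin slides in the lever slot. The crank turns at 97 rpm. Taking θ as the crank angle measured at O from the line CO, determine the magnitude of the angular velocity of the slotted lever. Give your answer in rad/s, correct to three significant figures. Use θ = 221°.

ω = 10.16 rad/s (from 97 rpm).
Crank pin A relative to C: A = (d + r cosθ, r sinθ); lever angle φ = atan2(r sinθ, d + r cosθ).
Differentiating tanφ: φ̇ = rω(d cosθ + r)/(d² + r² + 2dr cosθ).
d² + r² + 2dr cosθ = |CA|² = 0.0977887 m²;  d cosθ + r = -0.16864 m.
|ω_lever| = |0.1343·10.16·-0.16864| / 0.0977887 = 2.3526 rad/s.

2.35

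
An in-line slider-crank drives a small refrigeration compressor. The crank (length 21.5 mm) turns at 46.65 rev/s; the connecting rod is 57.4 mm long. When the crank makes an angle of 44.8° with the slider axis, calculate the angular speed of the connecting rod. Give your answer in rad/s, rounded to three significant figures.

ω = 293.1 rad/s (converted from 46.65 rev/s).
The rod makes angle φ with the slider axis where L sinφ = r sinθ; differentiating, L cosφ·φ̇ = r ω cosθ.
L cosφ = √(L² − r² sin²θ) = 0.055365 m.
|ω_rod| = r ω |cosθ| / √(L² − r² sin²θ) = 0.0215·293.1·0.70957/0.055365 = 80.767 rad/s.

80.8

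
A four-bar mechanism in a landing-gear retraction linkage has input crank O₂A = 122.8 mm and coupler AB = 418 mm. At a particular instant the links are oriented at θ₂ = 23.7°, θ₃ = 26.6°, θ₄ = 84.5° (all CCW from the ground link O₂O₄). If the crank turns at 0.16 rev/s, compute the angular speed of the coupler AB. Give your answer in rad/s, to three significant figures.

ω₂ = 1.005 rad/s (from 0.16 rev/s).
Differentiating the loop-closure r₂e^{iθ₂}+r₃e^{iθ₃}=r₁+r₄e^{iθ₄} gives r₂ω₂e^{iθ₂}+r₃ω₃e^{iθ₃}=r₄ω₄e^{iθ₄}.
Eliminating the other unknown: ω₃ = r₂ω₂ sin(θ₄−θ₂) / [r₃ sin(θ₃−θ₄)].
Numerator sine = +0.87292; denominator sine = -0.84712.
Result = 0.1228·1.005·(+0.87292) / (0.418·(-0.84712)) = -0.30433 rad/s; magnitude 0.30433 rad/s.

0.304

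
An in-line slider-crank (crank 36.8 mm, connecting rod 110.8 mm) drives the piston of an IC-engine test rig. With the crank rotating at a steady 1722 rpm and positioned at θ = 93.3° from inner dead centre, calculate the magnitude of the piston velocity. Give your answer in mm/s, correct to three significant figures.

ω = 2π·1722/60 = 180.3 rad/s
For an in-line slider-crank, x = r cosθ + √(L² − r² sin²θ), so v = −rω sinθ·[1 + r cosθ/√(L² − r² sin²θ)].
With r = 0.0368 m, L = 0.1108 m, θ = 93.3°: √(L² − r² sin²θ) = 0.10453 m.
v = −0.0368·180.3·0.99834·[1 + 0.0368·-0.05756/0.10453] = -6.4908 m/s.
|v| = 6.4908 m/s = 6490.8 mm/s.

6490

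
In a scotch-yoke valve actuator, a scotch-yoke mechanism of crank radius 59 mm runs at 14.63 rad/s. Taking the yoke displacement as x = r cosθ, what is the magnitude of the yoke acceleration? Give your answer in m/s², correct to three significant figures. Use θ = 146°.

ω = 14.63 rad/s
x = r cosθ ⇒ ẍ = −rω² cosθ (ω constant).
|a| = rω²|cosθ| = 0.059·(14.63)²·|cos 146°| = 10.469 m/s².

10.5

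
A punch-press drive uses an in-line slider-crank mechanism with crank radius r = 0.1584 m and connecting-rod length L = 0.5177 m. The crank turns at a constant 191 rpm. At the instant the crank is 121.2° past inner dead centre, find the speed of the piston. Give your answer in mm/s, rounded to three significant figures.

ω = 2π·191/60 = 20 rad/s
For an in-line slider-crank, x = r cosθ + √(L² − r² sin²θ), so v = −rω sinθ·[1 + r cosθ/√(L² − r² sin²θ)].
With r = 0.1584 m, L = 0.5177 m, θ = 121.2°: √(L² − r² sin²θ) = 0.49966 m.
v = −0.1584·20·0.85536·[1 + 0.1584·-0.51803/0.49966] = -2.2649 m/s.
|v| = 2.2649 m/s = 2264.9 mm/s.

2260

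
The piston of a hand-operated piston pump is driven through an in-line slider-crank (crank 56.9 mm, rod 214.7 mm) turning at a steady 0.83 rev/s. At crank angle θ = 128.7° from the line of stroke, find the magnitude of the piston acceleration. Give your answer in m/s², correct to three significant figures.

1.05

ω = 2π·0.83 = 5.215 rad/s
x(θ) = r cosθ + √(L² − r² sin²θ); with ω constant, a = ω²·d²x/dθ².
d²x/dθ² = −r cosθ − r²(cos2θ)/√u − r⁴ sin²2θ/(4u^{3/2}),  u = L² − r² sin²θ = 0.0441242 m².
Substituting r = 0.0569 m, L = 0.2147 m, θ = 128.7°: d²x/dθ² = +0.038669 m.
a = ω²·d²x/dθ² = (5.215)²·(+0.038669) = +1.0517 m/s²;  |a| = 1.0517 m/s².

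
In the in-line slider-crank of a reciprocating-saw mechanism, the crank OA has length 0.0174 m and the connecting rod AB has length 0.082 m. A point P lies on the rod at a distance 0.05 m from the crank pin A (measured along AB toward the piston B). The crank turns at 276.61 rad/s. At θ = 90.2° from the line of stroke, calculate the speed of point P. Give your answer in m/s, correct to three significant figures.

ω = 276.6 rad/s.  Crank-pin speed |V_A| = rω = 4.813 m/s, perpendicular to OA.
Rod angle: sinφ = −(r/L) sinθ ⇒ φ = -12.251°; ω_rod = −rω cosθ/√(L²−r²sin²θ) = +0.20966 rad/s.
V_P = V_A + ω_rod × AP, with AP = 0.05 m along the rod.
Components: V_Px = −rω sinθ − a·ω_rod·sinφ = -4.8108 m/s;  V_Py = rω cosθ + a·ω_rod·cosφ = -0.0065563 m/s.
|V_P| = √(V_Px² + V_Py²) = 4.8108 m/s.

4.81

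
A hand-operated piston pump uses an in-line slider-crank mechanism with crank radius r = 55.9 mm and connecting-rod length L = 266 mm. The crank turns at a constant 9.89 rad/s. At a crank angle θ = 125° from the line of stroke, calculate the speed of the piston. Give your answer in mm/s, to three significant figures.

ω = 9.89 rad/s
For an in-line slider-crank, x = r cosθ + √(L² − r² sin²θ), so v = −rω sinθ·[1 + r cosθ/√(L² − r² sin²θ)].
With r = 0.0559 m, L = 0.266 m, θ = 125°: √(L² − r² sin²θ) = 0.26203 m.
v = −0.0559·9.89·0.81915·[1 + 0.0559·-0.57358/0.26203] = -0.39745 m/s.
|v| = 0.39745 m/s = 397.45 mm/s.

397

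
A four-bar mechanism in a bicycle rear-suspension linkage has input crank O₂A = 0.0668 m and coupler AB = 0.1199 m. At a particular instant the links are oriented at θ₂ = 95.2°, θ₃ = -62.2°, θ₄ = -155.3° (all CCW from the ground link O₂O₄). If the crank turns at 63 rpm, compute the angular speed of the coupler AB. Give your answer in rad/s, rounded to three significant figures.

ω₂ = 6.597 rad/s (from 63 rpm).
Differentiating the loop-closure r₂e^{iθ₂}+r₃e^{iθ₃}=r₁+r₄e^{iθ₄} gives r₂ω₂e^{iθ₂}+r₃ω₃e^{iθ₃}=r₄ω₄e^{iθ₄}.
Eliminating the other unknown: ω₃ = r₂ω₂ sin(θ₄−θ₂) / [r₃ sin(θ₃−θ₄)].
Numerator sine = +0.94264; denominator sine = +0.99854.
Result = 0.0668·6.597·(+0.94264) / (0.1199·(+0.99854)) = +3.4698 rad/s; magnitude 3.4698 rad/s.

3.47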